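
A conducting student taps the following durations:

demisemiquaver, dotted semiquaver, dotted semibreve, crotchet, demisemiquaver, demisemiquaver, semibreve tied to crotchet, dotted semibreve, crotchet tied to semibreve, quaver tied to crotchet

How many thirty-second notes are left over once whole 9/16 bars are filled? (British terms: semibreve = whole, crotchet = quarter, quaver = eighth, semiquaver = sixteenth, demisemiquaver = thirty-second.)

One bar of 9/16 = 18 thirty-second notes.
Express everything in thirty-second notes: demisemiquaver = 1; dotted semiquaver = 3; dotted semibreve = 48; crotchet = 8; demisemiquaver = 1; demisemiquaver = 1; semibreve tied to crotchet (semibreve + crotchet) = 40; dotted semibreve = 48; crotchet tied to semibreve (crotchet + semibreve) = 40; quaver tied to crotchet (quaver + crotchet) = 12.
Total: 1 + 3 + 48 + 8 + 1 + 1 + 40 + 48 + 40 + 12 = 202.
202 ÷ 18 = 11 complete bars with 4 thirty-second notes remaining.

4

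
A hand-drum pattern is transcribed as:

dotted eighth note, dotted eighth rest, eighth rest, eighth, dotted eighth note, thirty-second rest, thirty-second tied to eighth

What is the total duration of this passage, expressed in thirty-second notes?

32

In thirty-second notes: dotted eighth note = 6; dotted eighth rest = 6; eighth rest = 4; eighth = 4; dotted eighth note = 6; thirty-second rest = 1; thirty-second tied to eighth (thirty-second + eighth) = 5.
Sum: 6 + 6 + 4 + 4 + 6 + 1 + 5 = 32 thirty-second notes.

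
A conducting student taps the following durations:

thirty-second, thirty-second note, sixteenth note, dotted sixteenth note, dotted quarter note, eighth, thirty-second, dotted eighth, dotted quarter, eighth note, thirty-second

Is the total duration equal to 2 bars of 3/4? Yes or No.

One bar of 3/4 = 24 thirty-second notes, so 2 bars = 48.
In thirty-second notes: thirty-second = 1; thirty-second note = 1; sixteenth note = 2; dotted sixteenth note = 3; dotted quarter note = 12; eighth = 4; thirty-second = 1; dotted eighth = 6; dotted quarter = 12; eighth note = 4; thirty-second = 1.
Altogether 1 + 1 + 2 + 3 + 12 + 4 + 1 + 6 + 12 + 4 + 1 = 47.
47 falls short of 48, so the answer is No.

No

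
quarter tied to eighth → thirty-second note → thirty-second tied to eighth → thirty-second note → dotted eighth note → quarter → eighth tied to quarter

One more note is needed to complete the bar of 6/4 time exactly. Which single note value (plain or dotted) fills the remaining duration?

The bar of 6/4 = 48 thirty-second notes.
Convert each value to thirty-second notes: quarter tied to eighth (quarter + eighth) = 12; thirty-second note = 1; thirty-second tied to eighth (thirty-second + eighth) = 5; thirty-second note = 1; dotted eighth note = 6; quarter = 8; eighth tied to quarter (eighth + quarter) = 12.
Sum: 12 + 1 + 5 + 1 + 6 + 8 + 12 = 45.
Remaining: 48 − 45 = 3 thirty-second notes, which is a dotted sixteenth note.

dotted sixteenth note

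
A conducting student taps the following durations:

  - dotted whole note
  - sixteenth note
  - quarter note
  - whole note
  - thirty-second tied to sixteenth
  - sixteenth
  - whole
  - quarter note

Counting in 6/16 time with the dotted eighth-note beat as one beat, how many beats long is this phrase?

22.5

One dotted eighth-note beat = 6 thirty-second notes.
Convert each value to thirty-second notes: dotted whole note = 48; sixteenth note = 2; quarter note = 8; whole note = 32; thirty-second tied to sixteenth (thirty-second + sixteenth) = 3; sixteenth = 2; whole = 32; quarter note = 8.
Sum: 48 + 2 + 8 + 32 + 3 + 2 + 32 + 8 = 135.
135 ÷ 6 = 22.5 beats.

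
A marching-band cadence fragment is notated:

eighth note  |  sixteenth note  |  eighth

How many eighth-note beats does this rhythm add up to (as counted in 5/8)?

2.5

One eighth-note beat = 2 sixteenth notes.
Express everything in sixteenth notes: eighth note = 2; sixteenth note = 1; eighth = 2.
Adding: 2 + 1 + 2 = 5.
5 ÷ 2 = 2.5 beats.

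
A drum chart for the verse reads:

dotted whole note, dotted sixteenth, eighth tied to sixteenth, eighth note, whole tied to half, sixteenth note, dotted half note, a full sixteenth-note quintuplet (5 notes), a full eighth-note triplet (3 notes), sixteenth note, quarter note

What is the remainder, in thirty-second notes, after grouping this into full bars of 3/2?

One bar of 3/2 = 48 thirty-second notes.
Express everything in thirty-second notes: dotted whole note = 48; dotted sixteenth = 3; eighth tied to sixteenth (eighth + sixteenth) = 6; eighth note = 4; whole tied to half (whole + half) = 48; sixteenth note = 2; dotted half note = 24; a full sixteenth-note quintuplet (5 notes) (five quintuplet sixteenths span one quarter) = 8; a full eighth-note triplet (3 notes) (three triplet eighths span one quarter) = 8; sixteenth note = 2; quarter note = 8.
Total: 48 + 3 + 6 + 4 + 48 + 2 + 24 + 8 + 8 + 2 + 8 = 161.
161 ÷ 48 = 3 complete bars with 17 thirty-second notes remaining.

17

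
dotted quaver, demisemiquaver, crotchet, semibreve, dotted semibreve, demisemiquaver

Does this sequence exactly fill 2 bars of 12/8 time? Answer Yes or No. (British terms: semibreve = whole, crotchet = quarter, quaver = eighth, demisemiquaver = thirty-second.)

Yes

One bar of 12/8 = 48 thirty-second notes, so 2 bars = 96.
Each duration in thirty-second notes: dotted quaver = 6; demisemiquaver = 1; crotchet = 8; semibreve = 32; dotted semibreve = 48; demisemiquaver = 1.
Adding: 6 + 1 + 8 + 32 + 48 + 1 = 96.
96 equals 96, so the answer is Yes.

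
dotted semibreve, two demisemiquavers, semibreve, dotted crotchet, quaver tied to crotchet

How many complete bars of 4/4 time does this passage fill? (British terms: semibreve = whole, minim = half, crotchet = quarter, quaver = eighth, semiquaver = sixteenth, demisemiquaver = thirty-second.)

One bar of 4/4 = 32 thirty-second notes.
Convert each value to thirty-second notes: dotted semibreve = 48; demisemiquaver = 1; demisemiquaver = 1; semibreve = 32; dotted crotchet = 12; quaver tied to crotchet (quaver + crotchet) = 12.
Total: 48 + 1 + 1 + 32 + 12 + 12 = 106.
106 ÷ 32 = 3 complete bars with 10 left over.

3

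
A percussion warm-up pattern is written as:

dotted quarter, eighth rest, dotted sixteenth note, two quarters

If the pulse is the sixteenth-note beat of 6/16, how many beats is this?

17.5

One sixteenth-note beat = 2 thirty-second notes.
Each duration in thirty-second notes: dotted quarter = 12; eighth rest = 4; dotted sixteenth note = 3; quarter = 8; quarter = 8.
Altogether 12 + 4 + 3 + 8 + 8 = 35.
35 ÷ 2 = 17.5 beats.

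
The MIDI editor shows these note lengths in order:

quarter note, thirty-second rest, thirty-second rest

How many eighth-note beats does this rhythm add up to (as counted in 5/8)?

2.5

One eighth-note beat = 4 thirty-second notes.
In thirty-second notes: quarter note = 8; thirty-second rest = 1; thirty-second rest = 1.
Altogether 8 + 1 + 1 = 10.
10 ÷ 4 = 2.5 beats.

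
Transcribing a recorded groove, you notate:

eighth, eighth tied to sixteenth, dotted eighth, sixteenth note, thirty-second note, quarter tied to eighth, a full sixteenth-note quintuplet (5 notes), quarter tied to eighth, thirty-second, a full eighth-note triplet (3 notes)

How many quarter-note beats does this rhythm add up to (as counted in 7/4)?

7.5

One quarter-note beat = 8 thirty-second notes.
Each duration in thirty-second notes: eighth = 4; eighth tied to sixteenth (eighth + sixteenth) = 6; dotted eighth = 6; sixteenth note = 2; thirty-second note = 1; quarter tied to eighth (quarter + eighth) = 12; a full sixteenth-note quintuplet (5 notes) (five quintuplet sixteenths span one quarter) = 8; quarter tied to eighth (quarter + eighth) = 12; thirty-second = 1; a full eighth-note triplet (3 notes) (three triplet eighths span one quarter) = 8.
Altogether 4 + 6 + 6 + 2 + 1 + 12 + 8 + 12 + 1 + 8 = 60.
60 ÷ 8 = 7.5 beats.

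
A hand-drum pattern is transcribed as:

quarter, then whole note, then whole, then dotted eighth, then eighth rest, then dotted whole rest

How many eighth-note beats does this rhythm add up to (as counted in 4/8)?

32.5

One eighth-note beat = 2 sixteenth notes.
Working in sixteenth notes: quarter = 4; whole note = 16; whole = 16; dotted eighth = 3; eighth rest = 2; dotted whole rest = 24.
Total: 4 + 16 + 16 + 3 + 2 + 24 = 65.
65 ÷ 2 = 32.5 beats.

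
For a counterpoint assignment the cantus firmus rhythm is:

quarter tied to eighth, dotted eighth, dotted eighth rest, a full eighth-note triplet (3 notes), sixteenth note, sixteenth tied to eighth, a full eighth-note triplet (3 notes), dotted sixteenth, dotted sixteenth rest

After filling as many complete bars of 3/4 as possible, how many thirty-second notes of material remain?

One bar of 3/4 = 24 thirty-second notes.
Express everything in thirty-second notes: quarter tied to eighth (quarter + eighth) = 12; dotted eighth = 6; dotted eighth rest = 6; a full eighth-note triplet (3 notes) (three triplet eighths span one quarter) = 8; sixteenth note = 2; sixteenth tied to eighth (sixteenth + eighth) = 6; a full eighth-note triplet (3 notes) (three triplet eighths span one quarter) = 8; dotted sixteenth = 3; dotted sixteenth rest = 3.
Altogether 12 + 6 + 6 + 8 + 2 + 6 + 8 + 3 + 3 = 54.
54 ÷ 24 = 2 complete bars with 6 thirty-second notes remaining.

6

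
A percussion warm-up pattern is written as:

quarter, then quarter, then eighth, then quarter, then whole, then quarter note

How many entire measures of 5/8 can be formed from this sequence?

3

One bar of 5/8 = 5 eighth notes.
Express everything in eighth notes: quarter = 2; quarter = 2; eighth = 1; quarter = 2; whole = 8; quarter note = 2.
Total: 2 + 2 + 1 + 2 + 8 + 2 = 17.
17 ÷ 5 = 3 complete bars with 2 left over.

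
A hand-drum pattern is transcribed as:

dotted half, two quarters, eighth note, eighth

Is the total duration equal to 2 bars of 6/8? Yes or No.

One bar of 6/8 = 6 eighth notes, so 2 bars = 12.
Express everything in eighth notes: dotted half = 6; quarter = 2; quarter = 2; eighth note = 1; eighth = 1.
Sum: 6 + 2 + 2 + 1 + 1 = 12.
12 equals 12, so the answer is Yes.

Yes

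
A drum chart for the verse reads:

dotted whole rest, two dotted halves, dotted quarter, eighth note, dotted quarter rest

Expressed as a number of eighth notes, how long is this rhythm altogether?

31

Convert each value to eighth notes: dotted whole rest = 12; dotted half = 6; dotted half = 6; dotted quarter = 3; eighth note = 1; dotted quarter rest = 3.
Sum: 12 + 6 + 6 + 3 + 1 + 3 = 31 eighth notes.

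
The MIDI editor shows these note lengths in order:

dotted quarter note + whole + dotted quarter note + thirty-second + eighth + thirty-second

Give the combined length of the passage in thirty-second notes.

Convert each value to thirty-second notes: dotted quarter note = 12; whole = 32; dotted quarter note = 12; thirty-second = 1; eighth = 4; thirty-second = 1.
Adding: 12 + 32 + 12 + 1 + 4 + 1 = 62 thirty-second notes.

62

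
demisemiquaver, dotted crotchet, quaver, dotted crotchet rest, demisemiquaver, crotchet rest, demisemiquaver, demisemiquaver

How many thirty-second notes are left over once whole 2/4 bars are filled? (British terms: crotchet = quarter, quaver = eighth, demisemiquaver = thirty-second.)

One bar of 2/4 = 16 thirty-second notes.
Express everything in thirty-second notes: demisemiquaver = 1; dotted crotchet = 12; quaver = 4; dotted crotchet rest = 12; demisemiquaver = 1; crotchet rest = 8; demisemiquaver = 1; demisemiquaver = 1.
Sum: 1 + 12 + 4 + 12 + 1 + 8 + 1 + 1 = 40.
40 ÷ 16 = 2 complete bars with 8 thirty-second notes remaining.

8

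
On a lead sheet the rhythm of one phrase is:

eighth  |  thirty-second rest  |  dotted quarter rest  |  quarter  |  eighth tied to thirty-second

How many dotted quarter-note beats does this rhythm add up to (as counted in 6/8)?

One dotted quarter-note beat = 12 thirty-second notes.
Working in thirty-second notes: eighth = 4; thirty-second rest = 1; dotted quarter rest = 12; quarter = 8; eighth tied to thirty-second (eighth + thirty-second) = 5.
Total: 4 + 1 + 12 + 8 + 5 = 30.
30 ÷ 12 = 2.5 beats.

2.5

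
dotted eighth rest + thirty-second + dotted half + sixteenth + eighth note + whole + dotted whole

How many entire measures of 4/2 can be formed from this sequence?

1

One bar of 4/2 = 64 thirty-second notes.
Express everything in thirty-second notes: dotted eighth rest = 6; thirty-second = 1; dotted half = 24; sixteenth = 2; eighth note = 4; whole = 32; dotted whole = 48.
Total: 6 + 1 + 24 + 2 + 4 + 32 + 48 = 117.
117 ÷ 64 = 1 complete bar with 53 left over.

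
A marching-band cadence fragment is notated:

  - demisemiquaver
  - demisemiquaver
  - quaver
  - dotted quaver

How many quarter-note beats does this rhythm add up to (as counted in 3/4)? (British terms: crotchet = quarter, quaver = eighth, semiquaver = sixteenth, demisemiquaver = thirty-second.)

One quarter-note beat = 8 thirty-second notes.
Each duration in thirty-second notes: demisemiquaver = 1; demisemiquaver = 1; quaver = 4; dotted quaver = 6.
Total: 1 + 1 + 4 + 6 = 12.
12 ÷ 8 = 1.5 beats.

1.5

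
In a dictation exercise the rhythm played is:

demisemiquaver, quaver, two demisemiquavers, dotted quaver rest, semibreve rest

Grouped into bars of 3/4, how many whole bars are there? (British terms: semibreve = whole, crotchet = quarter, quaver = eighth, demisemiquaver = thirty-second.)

One bar of 3/4 = 24 thirty-second notes.
Convert each value to thirty-second notes: demisemiquaver = 1; quaver = 4; demisemiquaver = 1; demisemiquaver = 1; dotted quaver rest = 6; semibreve rest = 32.
Sum: 1 + 4 + 1 + 1 + 6 + 32 = 45.
45 ÷ 24 = 1 complete bar with 21 left over.

1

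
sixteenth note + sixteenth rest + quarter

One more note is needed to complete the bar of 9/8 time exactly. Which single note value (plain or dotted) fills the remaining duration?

dotted half note

The bar of 9/8 = 18 sixteenth notes.
Each duration in sixteenth notes: sixteenth note = 1; sixteenth rest = 1; quarter = 4.
Sum: 1 + 1 + 4 = 6.
Remaining: 18 − 6 = 12 sixteenth notes, which is a dotted half note.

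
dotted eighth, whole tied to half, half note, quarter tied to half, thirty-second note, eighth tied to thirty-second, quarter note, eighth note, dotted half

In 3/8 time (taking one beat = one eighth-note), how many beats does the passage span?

One eighth-note beat = 4 thirty-second notes.
Working in thirty-second notes: dotted eighth = 6; whole tied to half (whole + half) = 48; half note = 16; quarter tied to half (quarter + half) = 24; thirty-second note = 1; eighth tied to thirty-second (eighth + thirty-second) = 5; quarter note = 8; eighth note = 4; dotted half = 24.
Altogether 6 + 48 + 16 + 24 + 1 + 5 + 8 + 4 + 24 = 136.
136 ÷ 4 = 34 beats.

34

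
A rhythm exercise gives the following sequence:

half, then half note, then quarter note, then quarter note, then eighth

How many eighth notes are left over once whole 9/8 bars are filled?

One bar of 9/8 = 9 eighth notes.
Express everything in eighth notes: half = 4; half note = 4; quarter note = 2; quarter note = 2; eighth = 1.
Total: 4 + 4 + 2 + 2 + 1 = 13.
13 ÷ 9 = 1 complete bar with 4 eighth notes remaining.

4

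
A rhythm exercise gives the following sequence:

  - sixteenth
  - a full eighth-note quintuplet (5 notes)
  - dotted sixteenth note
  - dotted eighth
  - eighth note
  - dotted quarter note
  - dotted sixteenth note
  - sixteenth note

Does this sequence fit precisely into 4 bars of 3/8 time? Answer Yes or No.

Yes

One bar of 3/8 = 12 thirty-second notes, so 4 bars = 48.
In thirty-second notes: sixteenth = 2; a full eighth-note quintuplet (5 notes) (five quintuplet eighths span one half) = 16; dotted sixteenth note = 3; dotted eighth = 6; eighth note = 4; dotted quarter note = 12; dotted sixteenth note = 3; sixteenth note = 2.
Sum: 2 + 16 + 3 + 6 + 4 + 12 + 3 + 2 = 48.
48 equals 48, so the answer is Yes.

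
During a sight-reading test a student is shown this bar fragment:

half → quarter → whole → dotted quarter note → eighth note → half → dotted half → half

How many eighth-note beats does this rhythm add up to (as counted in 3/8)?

32

One eighth-note beat = 2 sixteenth notes.
In sixteenth notes: half = 8; quarter = 4; whole = 16; dotted quarter note = 6; eighth note = 2; half = 8; dotted half = 12; half = 8.
Sum: 8 + 4 + 16 + 6 + 2 + 8 + 12 + 8 = 64.
64 ÷ 2 = 32 beats.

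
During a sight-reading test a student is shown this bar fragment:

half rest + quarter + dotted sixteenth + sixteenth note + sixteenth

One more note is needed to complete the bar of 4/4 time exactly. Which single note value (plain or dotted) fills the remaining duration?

thirty-second note

The bar of 4/4 = 32 thirty-second notes.
Working in thirty-second notes: half rest = 16; quarter = 8; dotted sixteenth = 3; sixteenth note = 2; sixteenth = 2.
Altogether 16 + 8 + 3 + 2 + 2 = 31.
Remaining: 32 − 31 = 1 thirty-second note, which is a thirty-second note.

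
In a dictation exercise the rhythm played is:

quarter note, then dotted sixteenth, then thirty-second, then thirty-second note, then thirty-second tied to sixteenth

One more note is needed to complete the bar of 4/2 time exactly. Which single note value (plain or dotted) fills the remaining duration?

dotted whole note

The bar of 4/2 = 64 thirty-second notes.
Convert each value to thirty-second notes: quarter note = 8; dotted sixteenth = 3; thirty-second = 1; thirty-second note = 1; thirty-second tied to sixteenth (thirty-second + sixteenth) = 3.
Adding: 8 + 3 + 1 + 1 + 3 = 16.
Remaining: 64 − 16 = 48 thirty-second notes, which is a dotted whole note.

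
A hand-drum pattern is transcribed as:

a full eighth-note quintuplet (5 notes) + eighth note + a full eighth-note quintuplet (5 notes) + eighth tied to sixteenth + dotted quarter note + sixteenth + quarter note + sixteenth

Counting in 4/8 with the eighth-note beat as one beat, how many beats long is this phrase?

16.5

One eighth-note beat = 2 sixteenth notes.
Working in sixteenth notes: a full eighth-note quintuplet (5 notes) (five quintuplet eighths span one half) = 8; eighth note = 2; a full eighth-note quintuplet (5 notes) (five quintuplet eighths span one half) = 8; eighth tied to sixteenth (eighth + sixteenth) = 3; dotted quarter note = 6; sixteenth = 1; quarter note = 4; sixteenth = 1.
Total: 8 + 2 + 8 + 3 + 6 + 1 + 4 + 1 = 33.
33 ÷ 2 = 16.5 beats.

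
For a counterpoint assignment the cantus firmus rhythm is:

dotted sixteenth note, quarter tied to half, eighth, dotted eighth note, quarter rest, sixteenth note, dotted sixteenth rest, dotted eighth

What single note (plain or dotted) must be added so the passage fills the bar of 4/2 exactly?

The bar of 4/2 = 64 thirty-second notes.
Working in thirty-second notes: dotted sixteenth note = 3; quarter tied to half (quarter + half) = 24; eighth = 4; dotted eighth note = 6; quarter rest = 8; sixteenth note = 2; dotted sixteenth rest = 3; dotted eighth = 6.
Total: 3 + 24 + 4 + 6 + 8 + 2 + 3 + 6 = 56.
Remaining: 64 − 56 = 8 thirty-second notes, which is a quarter note.

quarter note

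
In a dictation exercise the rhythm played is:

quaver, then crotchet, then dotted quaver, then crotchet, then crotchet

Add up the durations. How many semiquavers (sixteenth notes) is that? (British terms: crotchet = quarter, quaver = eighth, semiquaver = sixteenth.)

17

Convert each value to sixteenth notes: quaver = 2; crotchet = 4; dotted quaver = 3; crotchet = 4; crotchet = 4.
Total: 2 + 4 + 3 + 4 + 4 = 17 sixteenth notes.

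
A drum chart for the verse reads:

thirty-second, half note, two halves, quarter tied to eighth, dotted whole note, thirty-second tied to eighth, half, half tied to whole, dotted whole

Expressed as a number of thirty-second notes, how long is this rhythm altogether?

226

Each duration in thirty-second notes: thirty-second = 1; half note = 16; half = 16; half = 16; quarter tied to eighth (quarter + eighth) = 12; dotted whole note = 48; thirty-second tied to eighth (thirty-second + eighth) = 5; half = 16; half tied to whole (half + whole) = 48; dotted whole = 48.
Altogether 1 + 16 + 16 + 16 + 12 + 48 + 5 + 16 + 48 + 48 = 226 thirty-second notes.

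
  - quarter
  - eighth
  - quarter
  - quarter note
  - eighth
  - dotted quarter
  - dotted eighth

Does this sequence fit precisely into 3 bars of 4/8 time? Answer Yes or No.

No

One bar of 4/8 = 8 sixteenth notes, so 3 bars = 24.
Each duration in sixteenth notes: quarter = 4; eighth = 2; quarter = 4; quarter note = 4; eighth = 2; dotted quarter = 6; dotted eighth = 3.
Sum: 4 + 2 + 4 + 4 + 2 + 6 + 3 = 25.
25 exceeds 24, so the answer is No.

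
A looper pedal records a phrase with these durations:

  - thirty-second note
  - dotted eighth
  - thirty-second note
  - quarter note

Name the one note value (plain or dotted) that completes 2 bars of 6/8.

whole note

2 bars of 6/8 = 48 thirty-second notes.
In thirty-second notes: thirty-second note = 1; dotted eighth = 6; thirty-second note = 1; quarter note = 8.
Total: 1 + 6 + 1 + 8 = 16.
Remaining: 48 − 16 = 32 thirty-second notes, which is a whole note.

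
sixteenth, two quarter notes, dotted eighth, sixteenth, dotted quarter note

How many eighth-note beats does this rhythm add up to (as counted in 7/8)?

One eighth-note beat = 2 sixteenth notes.
In sixteenth notes: sixteenth = 1; quarter note = 4; quarter note = 4; dotted eighth = 3; sixteenth = 1; dotted quarter note = 6.
Sum: 1 + 4 + 4 + 3 + 1 + 6 = 19.
19 ÷ 2 = 9.5 beats.

9.5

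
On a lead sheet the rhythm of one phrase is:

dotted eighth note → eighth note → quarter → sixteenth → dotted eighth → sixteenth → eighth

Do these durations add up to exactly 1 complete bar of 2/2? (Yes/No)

One bar of 2/2 = 16 sixteenth notes.
In sixteenth notes: dotted eighth note = 3; eighth note = 2; quarter = 4; sixteenth = 1; dotted eighth = 3; sixteenth = 1; eighth = 2.
Total: 3 + 2 + 4 + 1 + 3 + 1 + 2 = 16.
16 equals 16, so the answer is Yes.

Yes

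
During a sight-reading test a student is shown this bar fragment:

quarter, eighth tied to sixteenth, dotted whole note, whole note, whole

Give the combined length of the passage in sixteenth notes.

Working in sixteenth notes: quarter = 4; eighth tied to sixteenth (eighth + sixteenth) = 3; dotted whole note = 24; whole note = 16; whole = 16.
Altogether 4 + 3 + 24 + 16 + 16 = 63 sixteenth notes.

63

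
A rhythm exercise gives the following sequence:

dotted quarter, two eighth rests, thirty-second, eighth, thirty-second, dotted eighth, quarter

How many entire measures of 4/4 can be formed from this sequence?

1

One bar of 4/4 = 32 thirty-second notes.
Working in thirty-second notes: dotted quarter = 12; eighth rest = 4; eighth rest = 4; thirty-second = 1; eighth = 4; thirty-second = 1; dotted eighth = 6; quarter = 8.
Altogether 12 + 4 + 4 + 1 + 4 + 1 + 6 + 8 = 40.
40 ÷ 32 = 1 complete bar with 8 left over.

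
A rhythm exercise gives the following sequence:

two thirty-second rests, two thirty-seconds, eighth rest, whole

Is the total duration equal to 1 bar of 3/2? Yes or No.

One bar of 3/2 = 48 thirty-second notes.
Each duration in thirty-second notes: thirty-second rest = 1; thirty-second rest = 1; thirty-second = 1; thirty-second = 1; eighth rest = 4; whole = 32.
Total: 1 + 1 + 1 + 1 + 4 + 32 = 40.
40 falls short of 48, so the answer is No.

No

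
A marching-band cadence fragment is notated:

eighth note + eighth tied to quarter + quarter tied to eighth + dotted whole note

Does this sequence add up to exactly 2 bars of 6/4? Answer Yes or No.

One bar of 6/4 = 12 eighth notes, so 2 bars = 24.
Convert each value to eighth notes: eighth note = 1; eighth tied to quarter (eighth + quarter) = 3; quarter tied to eighth (quarter + eighth) = 3; dotted whole note = 12.
Sum: 1 + 3 + 3 + 12 = 19.
19 falls short of 24, so the answer is No.

No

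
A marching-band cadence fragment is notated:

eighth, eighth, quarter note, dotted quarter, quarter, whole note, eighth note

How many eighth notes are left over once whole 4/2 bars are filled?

One bar of 4/2 = 16 eighth notes.
Each duration in eighth notes: eighth = 1; eighth = 1; quarter note = 2; dotted quarter = 3; quarter = 2; whole note = 8; eighth note = 1.
Adding: 1 + 1 + 2 + 3 + 2 + 8 + 1 = 18.
18 ÷ 16 = 1 complete bar with 2 eighth notes remaining.

2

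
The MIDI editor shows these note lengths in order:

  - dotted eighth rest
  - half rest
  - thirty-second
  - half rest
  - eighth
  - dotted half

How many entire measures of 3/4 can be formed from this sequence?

2

One bar of 3/4 = 24 thirty-second notes.
Working in thirty-second notes: dotted eighth rest = 6; half rest = 16; thirty-second = 1; half rest = 16; eighth = 4; dotted half = 24.
Sum: 6 + 16 + 1 + 16 + 4 + 24 = 67.
67 ÷ 24 = 2 complete bars with 19 left over.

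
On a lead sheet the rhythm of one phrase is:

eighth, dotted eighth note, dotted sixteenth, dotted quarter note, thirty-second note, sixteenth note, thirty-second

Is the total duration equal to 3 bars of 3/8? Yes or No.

One bar of 3/8 = 12 thirty-second notes, so 3 bars = 36.
Working in thirty-second notes: eighth = 4; dotted eighth note = 6; dotted sixteenth = 3; dotted quarter note = 12; thirty-second note = 1; sixteenth note = 2; thirty-second = 1.
Total: 4 + 6 + 3 + 12 + 1 + 2 + 1 = 29.
29 falls short of 36, so the answer is No.

No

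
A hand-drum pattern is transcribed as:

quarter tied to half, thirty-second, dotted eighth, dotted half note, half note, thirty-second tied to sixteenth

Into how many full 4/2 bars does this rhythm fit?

1

One bar of 4/2 = 64 thirty-second notes.
Convert each value to thirty-second notes: quarter tied to half (quarter + half) = 24; thirty-second = 1; dotted eighth = 6; dotted half note = 24; half note = 16; thirty-second tied to sixteenth (thirty-second + sixteenth) = 3.
Altogether 24 + 1 + 6 + 24 + 16 + 3 = 74.
74 ÷ 64 = 1 complete bar with 10 left over.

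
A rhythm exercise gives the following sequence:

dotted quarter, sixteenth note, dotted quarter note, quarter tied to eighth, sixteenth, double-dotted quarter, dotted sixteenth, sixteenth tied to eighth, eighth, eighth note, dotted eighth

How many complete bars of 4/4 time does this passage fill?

2

One bar of 4/4 = 32 thirty-second notes.
Convert each value to thirty-second notes: dotted quarter = 12; sixteenth note = 2; dotted quarter note = 12; quarter tied to eighth (quarter + eighth) = 12; sixteenth = 2; double-dotted quarter = 14; dotted sixteenth = 3; sixteenth tied to eighth (sixteenth + eighth) = 6; eighth = 4; eighth note = 4; dotted eighth = 6.
Total: 12 + 2 + 12 + 12 + 2 + 14 + 3 + 6 + 4 + 4 + 6 = 77.
77 ÷ 32 = 2 complete bars with 13 left over.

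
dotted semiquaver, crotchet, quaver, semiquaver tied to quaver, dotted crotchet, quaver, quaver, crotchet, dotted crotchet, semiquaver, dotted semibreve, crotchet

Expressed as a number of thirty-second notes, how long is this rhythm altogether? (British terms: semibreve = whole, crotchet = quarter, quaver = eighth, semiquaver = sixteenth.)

119

Working in thirty-second notes: dotted semiquaver = 3; crotchet = 8; quaver = 4; semiquaver tied to quaver (semiquaver + quaver) = 6; dotted crotchet = 12; quaver = 4; quaver = 4; crotchet = 8; dotted crotchet = 12; semiquaver = 2; dotted semibreve = 48; crotchet = 8.
Altogether 3 + 8 + 4 + 6 + 12 + 4 + 4 + 8 + 12 + 2 + 48 + 8 = 119 thirty-second notes.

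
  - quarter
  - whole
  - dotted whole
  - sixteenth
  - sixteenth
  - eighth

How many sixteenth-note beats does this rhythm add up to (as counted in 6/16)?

48

One sixteenth-note beat = 2 thirty-second notes.
Express everything in thirty-second notes: quarter = 8; whole = 32; dotted whole = 48; sixteenth = 2; sixteenth = 2; eighth = 4.
Total: 8 + 32 + 48 + 2 + 2 + 4 = 96.
96 ÷ 2 = 48 beats.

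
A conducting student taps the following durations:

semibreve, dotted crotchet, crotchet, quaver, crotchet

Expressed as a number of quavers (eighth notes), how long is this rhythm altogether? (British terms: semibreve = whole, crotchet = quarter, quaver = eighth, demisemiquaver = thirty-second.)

Each duration in eighth notes: semibreve = 8; dotted crotchet = 3; crotchet = 2; quaver = 1; crotchet = 2.
Adding: 8 + 3 + 2 + 1 + 2 = 16 eighth notes.

16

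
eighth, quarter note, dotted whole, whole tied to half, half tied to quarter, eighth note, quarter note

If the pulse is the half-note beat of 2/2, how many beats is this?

9

One half-note beat = 4 eighth notes.
In eighth notes: eighth = 1; quarter note = 2; dotted whole = 12; whole tied to half (whole + half) = 12; half tied to quarter (half + quarter) = 6; eighth note = 1; quarter note = 2.
Total: 1 + 2 + 12 + 12 + 6 + 1 + 2 = 36.
36 ÷ 4 = 9 beats.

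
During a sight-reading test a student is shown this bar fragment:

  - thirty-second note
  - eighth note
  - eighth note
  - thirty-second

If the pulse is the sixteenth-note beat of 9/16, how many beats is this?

One sixteenth-note beat = 2 thirty-second notes.
Express everything in thirty-second notes: thirty-second note = 1; eighth note = 4; eighth note = 4; thirty-second = 1.
Total: 1 + 4 + 4 + 1 = 10.
10 ÷ 2 = 5 beats.

5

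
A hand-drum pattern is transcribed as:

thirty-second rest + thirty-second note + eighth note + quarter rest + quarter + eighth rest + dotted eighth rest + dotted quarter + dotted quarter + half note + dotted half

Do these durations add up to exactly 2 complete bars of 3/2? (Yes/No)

One bar of 3/2 = 48 thirty-second notes, so 2 bars = 96.
Working in thirty-second notes: thirty-second rest = 1; thirty-second note = 1; eighth note = 4; quarter rest = 8; quarter = 8; eighth rest = 4; dotted eighth rest = 6; dotted quarter = 12; dotted quarter = 12; half note = 16; dotted half = 24.
Adding: 1 + 1 + 4 + 8 + 8 + 4 + 6 + 12 + 12 + 16 + 24 = 96.
96 equals 96, so the answer is Yes.

Yes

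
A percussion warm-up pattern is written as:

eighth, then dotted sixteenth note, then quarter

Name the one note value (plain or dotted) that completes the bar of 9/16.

The bar of 9/16 = 18 thirty-second notes.
Working in thirty-second notes: eighth = 4; dotted sixteenth note = 3; quarter = 8.
Adding: 4 + 3 + 8 = 15.
Remaining: 18 − 15 = 3 thirty-second notes, which is a dotted sixteenth note.

dotted sixteenth note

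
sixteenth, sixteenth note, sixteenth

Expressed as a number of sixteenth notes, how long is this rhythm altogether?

3

Working in sixteenth notes: sixteenth = 1; sixteenth note = 1; sixteenth = 1.
Altogether 1 + 1 + 1 = 3 sixteenth notes.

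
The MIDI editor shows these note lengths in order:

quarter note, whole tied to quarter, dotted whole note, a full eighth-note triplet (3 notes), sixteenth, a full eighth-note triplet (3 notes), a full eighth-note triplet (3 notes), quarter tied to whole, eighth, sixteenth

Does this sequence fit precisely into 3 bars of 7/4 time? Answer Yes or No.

One bar of 7/4 = 28 sixteenth notes, so 3 bars = 84.
In sixteenth notes: quarter note = 4; whole tied to quarter (whole + quarter) = 20; dotted whole note = 24; a full eighth-note triplet (3 notes) (three triplet eighths span one quarter) = 4; sixteenth = 1; a full eighth-note triplet (3 notes) (three triplet eighths span one quarter) = 4; a full eighth-note triplet (3 notes) (three triplet eighths span one quarter) = 4; quarter tied to whole (quarter + whole) = 20; eighth = 2; sixteenth = 1.
Altogether 4 + 20 + 24 + 4 + 1 + 4 + 4 + 20 + 2 + 1 = 84.
84 equals 84, so the answer is Yes.

Yes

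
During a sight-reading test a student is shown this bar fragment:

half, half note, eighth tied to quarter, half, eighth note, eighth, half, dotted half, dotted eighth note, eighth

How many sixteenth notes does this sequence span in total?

59

In sixteenth notes: half = 8; half note = 8; eighth tied to quarter (eighth + quarter) = 6; half = 8; eighth note = 2; eighth = 2; half = 8; dotted half = 12; dotted eighth note = 3; eighth = 2.
Adding: 8 + 8 + 6 + 8 + 2 + 2 + 8 + 12 + 3 + 2 = 59 sixteenth notes.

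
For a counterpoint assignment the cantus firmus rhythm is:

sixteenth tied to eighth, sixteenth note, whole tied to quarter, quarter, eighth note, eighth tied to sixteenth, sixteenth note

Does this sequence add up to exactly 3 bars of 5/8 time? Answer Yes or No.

One bar of 5/8 = 10 sixteenth notes, so 3 bars = 30.
Convert each value to sixteenth notes: sixteenth tied to eighth (sixteenth + eighth) = 3; sixteenth note = 1; whole tied to quarter (whole + quarter) = 20; quarter = 4; eighth note = 2; eighth tied to sixteenth (eighth + sixteenth) = 3; sixteenth note = 1.
Total: 3 + 1 + 20 + 4 + 2 + 3 + 1 = 34.
34 exceeds 30, so the answer is No.

No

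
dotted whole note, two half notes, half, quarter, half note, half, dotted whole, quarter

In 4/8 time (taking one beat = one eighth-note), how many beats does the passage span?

48

One eighth-note beat = 2 sixteenth notes.
In sixteenth notes: dotted whole note = 24; half note = 8; half note = 8; half = 8; quarter = 4; half note = 8; half = 8; dotted whole = 24; quarter = 4.
Altogether 24 + 8 + 8 + 8 + 4 + 8 + 8 + 24 + 4 = 96.
96 ÷ 2 = 48 beats.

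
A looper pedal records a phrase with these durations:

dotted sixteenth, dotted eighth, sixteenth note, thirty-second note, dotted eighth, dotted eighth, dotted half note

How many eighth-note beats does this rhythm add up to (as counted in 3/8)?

12

One eighth-note beat = 4 thirty-second notes.
Express everything in thirty-second notes: dotted sixteenth = 3; dotted eighth = 6; sixteenth note = 2; thirty-second note = 1; dotted eighth = 6; dotted eighth = 6; dotted half note = 24.
Total: 3 + 6 + 2 + 1 + 6 + 6 + 24 = 48.
48 ÷ 4 = 12 beats.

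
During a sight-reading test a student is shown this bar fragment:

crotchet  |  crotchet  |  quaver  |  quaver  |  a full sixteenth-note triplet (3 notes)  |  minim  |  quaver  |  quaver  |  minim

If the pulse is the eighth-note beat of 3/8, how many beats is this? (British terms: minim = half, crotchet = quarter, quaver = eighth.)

17

One eighth-note beat = 2 sixteenth notes.
Express everything in sixteenth notes: crotchet = 4; crotchet = 4; quaver = 2; quaver = 2; a full sixteenth-note triplet (3 notes) (three triplet sixteenths span one eighth) = 2; minim = 8; quaver = 2; quaver = 2; minim = 8.
Sum: 4 + 4 + 2 + 2 + 2 + 8 + 2 + 2 + 8 = 34.
34 ÷ 2 = 17 beats.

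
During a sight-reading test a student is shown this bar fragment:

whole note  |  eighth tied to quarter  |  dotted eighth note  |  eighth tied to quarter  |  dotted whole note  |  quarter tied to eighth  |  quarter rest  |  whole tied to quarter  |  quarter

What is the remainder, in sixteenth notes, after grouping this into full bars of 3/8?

One bar of 3/8 = 6 sixteenth notes.
Each duration in sixteenth notes: whole note = 16; eighth tied to quarter (eighth + quarter) = 6; dotted eighth note = 3; eighth tied to quarter (eighth + quarter) = 6; dotted whole note = 24; quarter tied to eighth (quarter + eighth) = 6; quarter rest = 4; whole tied to quarter (whole + quarter) = 20; quarter = 4.
Sum: 16 + 6 + 3 + 6 + 24 + 6 + 4 + 20 + 4 = 89.
89 ÷ 6 = 14 complete bars with 5 sixteenth notes remaining.

5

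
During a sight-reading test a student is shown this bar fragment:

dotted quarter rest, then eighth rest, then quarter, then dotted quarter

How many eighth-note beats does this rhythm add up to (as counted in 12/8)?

One eighth-note beat = 2 sixteenth notes.
In sixteenth notes: dotted quarter rest = 6; eighth rest = 2; quarter = 4; dotted quarter = 6.
Sum: 6 + 2 + 4 + 6 = 18.
18 ÷ 2 = 9 beats.

9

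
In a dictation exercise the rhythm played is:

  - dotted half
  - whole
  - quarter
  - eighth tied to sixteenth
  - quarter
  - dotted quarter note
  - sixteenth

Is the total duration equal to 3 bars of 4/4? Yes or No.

One bar of 4/4 = 16 sixteenth notes, so 3 bars = 48.
Working in sixteenth notes: dotted half = 12; whole = 16; quarter = 4; eighth tied to sixteenth (eighth + sixteenth) = 3; quarter = 4; dotted quarter note = 6; sixteenth = 1.
Total: 12 + 16 + 4 + 3 + 4 + 6 + 1 = 46.
46 falls short of 48, so the answer is No.

No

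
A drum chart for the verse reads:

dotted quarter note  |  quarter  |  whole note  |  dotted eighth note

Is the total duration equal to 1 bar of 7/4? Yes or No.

One bar of 7/4 = 28 sixteenth notes.
Each duration in sixteenth notes: dotted quarter note = 6; quarter = 4; whole note = 16; dotted eighth note = 3.
Altogether 6 + 4 + 16 + 3 = 29.
29 exceeds 28, so the answer is No.

No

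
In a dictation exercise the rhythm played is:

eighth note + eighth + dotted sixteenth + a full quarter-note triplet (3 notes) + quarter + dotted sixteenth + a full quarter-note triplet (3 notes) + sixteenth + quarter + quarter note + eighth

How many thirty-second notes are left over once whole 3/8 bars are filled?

4

One bar of 3/8 = 12 thirty-second notes.
Working in thirty-second notes: eighth note = 4; eighth = 4; dotted sixteenth = 3; a full quarter-note triplet (3 notes) (three triplet quarters span one half) = 16; quarter = 8; dotted sixteenth = 3; a full quarter-note triplet (3 notes) (three triplet quarters span one half) = 16; sixteenth = 2; quarter = 8; quarter note = 8; eighth = 4.
Sum: 4 + 4 + 3 + 16 + 8 + 3 + 16 + 2 + 8 + 8 + 4 = 76.
76 ÷ 12 = 6 complete bars with 4 thirty-second notes remaining.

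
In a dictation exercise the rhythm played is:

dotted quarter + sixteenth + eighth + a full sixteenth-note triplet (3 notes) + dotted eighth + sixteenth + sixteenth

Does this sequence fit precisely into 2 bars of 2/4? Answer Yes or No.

One bar of 2/4 = 8 sixteenth notes, so 2 bars = 16.
Each duration in sixteenth notes: dotted quarter = 6; sixteenth = 1; eighth = 2; a full sixteenth-note triplet (3 notes) (three triplet sixteenths span one eighth) = 2; dotted eighth = 3; sixteenth = 1; sixteenth = 1.
Adding: 6 + 1 + 2 + 2 + 3 + 1 + 1 = 16.
16 equals 16, so the answer is Yes.

Yes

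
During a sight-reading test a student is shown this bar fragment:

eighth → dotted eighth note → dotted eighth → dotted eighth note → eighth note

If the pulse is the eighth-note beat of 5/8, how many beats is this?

One eighth-note beat = 2 sixteenth notes.
Convert each value to sixteenth notes: eighth = 2; dotted eighth note = 3; dotted eighth = 3; dotted eighth note = 3; eighth note = 2.
Adding: 2 + 3 + 3 + 3 + 2 = 13.
13 ÷ 2 = 6.5 beats.

6.5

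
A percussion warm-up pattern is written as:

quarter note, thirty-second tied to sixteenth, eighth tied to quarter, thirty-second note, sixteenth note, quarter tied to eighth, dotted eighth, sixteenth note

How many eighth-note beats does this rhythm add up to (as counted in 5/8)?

One eighth-note beat = 4 thirty-second notes.
Convert each value to thirty-second notes: quarter note = 8; thirty-second tied to sixteenth (thirty-second + sixteenth) = 3; eighth tied to quarter (eighth + quarter) = 12; thirty-second note = 1; sixteenth note = 2; quarter tied to eighth (quarter + eighth) = 12; dotted eighth = 6; sixteenth note = 2.
Adding: 8 + 3 + 12 + 1 + 2 + 12 + 6 + 2 = 46.
46 ÷ 4 = 11.5 beats.

11.5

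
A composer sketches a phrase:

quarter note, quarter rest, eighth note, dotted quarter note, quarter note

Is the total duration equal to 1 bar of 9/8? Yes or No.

No

One bar of 9/8 = 9 eighth notes.
In eighth notes: quarter note = 2; quarter rest = 2; eighth note = 1; dotted quarter note = 3; quarter note = 2.
Adding: 2 + 2 + 1 + 3 + 2 = 10.
10 exceeds 9, so the answer is No.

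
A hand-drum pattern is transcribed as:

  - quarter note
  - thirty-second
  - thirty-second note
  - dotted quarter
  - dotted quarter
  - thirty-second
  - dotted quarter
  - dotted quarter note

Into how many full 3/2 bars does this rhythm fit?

1

One bar of 3/2 = 48 thirty-second notes.
Each duration in thirty-second notes: quarter note = 8; thirty-second = 1; thirty-second note = 1; dotted quarter = 12; dotted quarter = 12; thirty-second = 1; dotted quarter = 12; dotted quarter note = 12.
Sum: 8 + 1 + 1 + 12 + 12 + 1 + 12 + 12 = 59.
59 ÷ 48 = 1 complete bar with 11 left over.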